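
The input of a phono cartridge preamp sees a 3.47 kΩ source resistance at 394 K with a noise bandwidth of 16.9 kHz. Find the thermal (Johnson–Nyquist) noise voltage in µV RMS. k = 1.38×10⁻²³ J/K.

V_n = √(4kTRB)
4kTRB = 4 × 1.38×10⁻²³ × 394 × 3.47×10³ × 1.69×10⁴ = 1.28×10⁻¹² V²
V_n = √(1.28×10⁻¹²) = 1.13×10⁻⁶ V = 1.13 µV

1.13 µV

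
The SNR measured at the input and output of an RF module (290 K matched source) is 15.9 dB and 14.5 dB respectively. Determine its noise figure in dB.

1.4 dB

NF (dB) = SNR_in(dB) − SNR_out(dB) when the source is at T₀
NF = 15.9 − 14.5 = 1.4 dB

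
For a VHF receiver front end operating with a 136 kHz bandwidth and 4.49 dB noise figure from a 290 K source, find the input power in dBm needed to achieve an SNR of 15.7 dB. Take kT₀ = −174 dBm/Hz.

Sensitivity = −174 + 10 log₁₀(B) + NF + SNR_min
= −174 + 51.34 + 4.49 + 15.7
= −102.47 dBm → −102.5 dBm

−102.5 dBm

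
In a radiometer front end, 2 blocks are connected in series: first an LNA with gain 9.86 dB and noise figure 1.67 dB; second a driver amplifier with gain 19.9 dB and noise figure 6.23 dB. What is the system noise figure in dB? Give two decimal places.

2.55 dB

Convert to linear (a loss of L dB is a gain of −L dB): F_i = 10^(NF_i/10), G_i = 10^(G_i,dB/10)
  Stage 1: F_1 = 10^(1.67/10) = 1.469, G_1 = 10^(9.86/10) = 9.683
  Stage 2: F_2 = 10^(6.23/10) = 4.198, G_2 = 10^(19.9/10) = 97.72
Friis cascade:
  F = 1.469 + (4.198 − 1)/9.683 = 1.799
NF = 10 log₁₀(1.799) = 2.55 dB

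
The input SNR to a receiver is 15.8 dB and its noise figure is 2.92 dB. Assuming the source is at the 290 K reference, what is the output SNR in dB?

12.88 dB

By definition F = SNR_in/SNR_out, so in dB: SNR_out = SNR_in − NF
SNR_out = 15.8 − 2.92 = 12.88 dB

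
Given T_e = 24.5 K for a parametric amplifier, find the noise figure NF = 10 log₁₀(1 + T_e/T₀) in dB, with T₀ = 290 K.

0.352 dB

F = 1 + T_e/T₀ = 1 + 24.5/290 = 1.08448
NF = 10 log₁₀(1.08448) = 0.352 dB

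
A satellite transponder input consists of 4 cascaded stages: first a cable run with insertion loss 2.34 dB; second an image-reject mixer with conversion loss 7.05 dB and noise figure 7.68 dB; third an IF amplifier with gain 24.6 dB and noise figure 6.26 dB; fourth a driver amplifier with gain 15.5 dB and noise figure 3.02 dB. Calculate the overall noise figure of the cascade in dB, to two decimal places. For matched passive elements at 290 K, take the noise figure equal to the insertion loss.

Convert to linear (a loss of L dB is a gain of −L dB): F_i = 10^(NF_i/10), G_i = 10^(G_i,dB/10)
  Stage 1: F_1 = 10^(2.34/10) = 1.714, G_1 = 10^(−2.34/10) = 0.5834
  Stage 2: F_2 = 10^(7.68/10) = 5.861, G_2 = 10^(−7.05/10) = 0.1972
  Stage 3: F_3 = 10^(6.26/10) = 4.227, G_3 = 10^(24.6/10) = 288.4
  Stage 4: F_4 = 10^(3.02/10) = 2.004, G_4 = 10^(15.5/10) = 35.48
Friis cascade:
  F = 1.714 + (5.861 − 1)/0.5834 + (4.227 − 1)/0.1151 + (2.004 − 1)/33.19 = 38.12
NF = 10 log₁₀(38.12) = 15.81 dB

15.81 dB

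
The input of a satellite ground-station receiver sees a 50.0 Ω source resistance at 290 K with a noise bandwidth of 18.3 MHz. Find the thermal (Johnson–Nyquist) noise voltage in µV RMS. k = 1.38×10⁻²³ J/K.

3.83 µV

V_n = √(4kTRB)
4kTRB = 4 × 1.38×10⁻²³ × 290 × 5.00×10¹ × 1.83×10⁷ = 1.46×10⁻¹¹ V²
V_n = √(1.46×10⁻¹¹) = 3.83×10⁻⁶ V = 3.83 µV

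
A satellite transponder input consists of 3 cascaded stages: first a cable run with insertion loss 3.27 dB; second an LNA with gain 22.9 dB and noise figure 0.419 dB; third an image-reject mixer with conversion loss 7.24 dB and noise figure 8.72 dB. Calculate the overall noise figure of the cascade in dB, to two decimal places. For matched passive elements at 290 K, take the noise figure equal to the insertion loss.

Convert to linear (a loss of L dB is a gain of −L dB): F_i = 10^(NF_i/10), G_i = 10^(G_i,dB/10)
  Stage 1: F_1 = 10^(3.27/10) = 2.123, G_1 = 10^(−3.27/10) = 0.4710
  Stage 2: F_2 = 10^(0.419/10) = 1.101, G_2 = 10^(22.9/10) = 195.0
  Stage 3: F_3 = 10^(8.72/10) = 7.447, G_3 = 10^(−7.24/10) = 0.1888
Friis cascade:
  F = 2.123 + (1.101 − 1)/0.4710 + (7.447 − 1)/91.83 = 2.409
NF = 10 log₁₀(2.409) = 3.82 dB

3.82 dB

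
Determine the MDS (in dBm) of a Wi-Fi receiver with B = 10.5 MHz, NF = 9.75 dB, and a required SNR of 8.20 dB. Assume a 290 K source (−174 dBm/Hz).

Sensitivity = −174 + 10 log₁₀(B) + NF + SNR_min
= −174 + 70.21 + 9.75 + 8.20
= −85.84 dBm → −85.8 dBm

−85.8 dBm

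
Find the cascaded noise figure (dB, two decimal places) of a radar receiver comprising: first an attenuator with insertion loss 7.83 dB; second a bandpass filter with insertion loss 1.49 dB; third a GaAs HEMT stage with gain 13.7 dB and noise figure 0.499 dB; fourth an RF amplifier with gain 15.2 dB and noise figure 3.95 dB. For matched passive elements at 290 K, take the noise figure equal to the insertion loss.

Convert to linear (a loss of L dB is a gain of −L dB): F_i = 10^(NF_i/10), G_i = 10^(G_i,dB/10)
  Stage 1: F_1 = 10^(7.83/10) = 6.067, G_1 = 10^(−7.83/10) = 0.1648
  Stage 2: F_2 = 10^(1.49/10) = 1.409, G_2 = 10^(−1.49/10) = 0.7096
  Stage 3: F_3 = 10^(0.499/10) = 1.122, G_3 = 10^(13.7/10) = 23.44
  Stage 4: F_4 = 10^(3.95/10) = 2.483, G_4 = 10^(15.2/10) = 33.11
Friis cascade:
  F = 6.067 + (1.409 − 1)/0.1648 + (1.122 − 1)/0.1169 + (2.483 − 1)/2.742 = 10.13
NF = 10 log₁₀(10.13) = 10.06 dB

10.06 dB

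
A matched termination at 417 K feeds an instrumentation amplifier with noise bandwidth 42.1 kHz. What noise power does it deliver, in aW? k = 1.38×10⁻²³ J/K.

P_n = kTB = 1.38×10⁻²³ × 417 × 4.21×10⁴ = 2.42×10⁻¹⁶ W = 242 aW

242 aW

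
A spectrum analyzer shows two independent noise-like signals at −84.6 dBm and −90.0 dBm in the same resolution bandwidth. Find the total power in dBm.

−83.5 dBm

Convert to linear, add, convert back:
P₁ = 3.47×10⁻¹² W, P₂ = 1.00×10⁻¹² W
P_tot = 4.47×10⁻¹² W → 10 log₁₀(P_tot / 10⁻³) = −83.5 dBm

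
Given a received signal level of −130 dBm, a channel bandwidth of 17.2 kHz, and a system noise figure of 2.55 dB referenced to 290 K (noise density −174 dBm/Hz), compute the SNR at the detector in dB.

−0.9 dB

Noise floor: N = −174 + 10 log₁₀(B) + NF
10 log₁₀(1.72×10⁴) = 42.36 dB
N = −174 + 42.36 + 2.55 = −129.09 dBm
SNR = P_sig − N = −130 − (−129.09) = −0.91 dB → −0.9 dB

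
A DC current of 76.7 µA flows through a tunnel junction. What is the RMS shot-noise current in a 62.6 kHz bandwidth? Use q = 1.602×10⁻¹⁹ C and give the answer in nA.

1.24 nA

I_n = √(2qI·B)
2qI·B = 2 × 1.602×10⁻¹⁹ × 7.67×10⁻⁵ × 6.26×10⁴ = 1.54×10⁻¹⁸ A²
I_n = √(1.54×10⁻¹⁸) = 1.24×10⁻⁹ A = 1.24 nA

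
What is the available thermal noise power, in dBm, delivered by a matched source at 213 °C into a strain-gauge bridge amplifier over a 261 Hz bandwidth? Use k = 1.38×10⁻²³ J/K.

−147.6 dBm

T = 213 °C + 273.15 = 486.15 K
P_n = kTB = 1.38×10⁻²³ × 486.15 × 2.61×10² = 1.75×10⁻¹⁸ W
In dBm: 10 log₁₀(1.75×10⁻¹⁸ / 10⁻³) = −147.6 dBm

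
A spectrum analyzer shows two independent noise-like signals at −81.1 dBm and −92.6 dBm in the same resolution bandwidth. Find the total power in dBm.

−80.8 dBm

Convert to linear, add, convert back:
P₁ = 7.76×10⁻¹² W, P₂ = 5.50×10⁻¹³ W
P_tot = 8.31×10⁻¹² W → 10 log₁₀(P_tot / 10⁻³) = −80.8 dBm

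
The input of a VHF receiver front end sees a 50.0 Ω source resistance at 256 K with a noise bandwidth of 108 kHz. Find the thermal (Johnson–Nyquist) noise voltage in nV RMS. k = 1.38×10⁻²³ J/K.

276 nV

V_n = √(4kTRB)
4kTRB = 4 × 1.38×10⁻²³ × 256 × 5.00×10¹ × 1.08×10⁵ = 7.63×10⁻¹⁴ V²
V_n = √(7.63×10⁻¹⁴) = 2.76×10⁻⁷ V = 276 nV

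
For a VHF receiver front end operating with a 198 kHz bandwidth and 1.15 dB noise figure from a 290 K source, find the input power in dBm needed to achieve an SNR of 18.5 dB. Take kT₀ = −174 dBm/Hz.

Sensitivity = −174 + 10 log₁₀(B) + NF + SNR_min
= −174 + 52.97 + 1.15 + 18.5
= −101.38 dBm → −101.4 dBm

−101.4 dBm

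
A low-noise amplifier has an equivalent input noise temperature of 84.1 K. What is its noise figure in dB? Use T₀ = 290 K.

F = 1 + T_e/T₀ = 1 + 84.1/290 = 1.29
NF = 10 log₁₀(1.29) = 1.11 dB

1.11 dB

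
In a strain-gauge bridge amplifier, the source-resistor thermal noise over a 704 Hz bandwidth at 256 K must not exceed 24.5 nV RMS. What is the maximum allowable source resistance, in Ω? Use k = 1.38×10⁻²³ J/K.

Johnson–Nyquist: V_n = √(4kTRB) ⇒ R = V_n² / (4kTB)
4kTB = 4 × 1.38×10⁻²³ × 256 × 7.04×10² = 9.95×10⁻¹⁸
R = (2.45×10⁻⁸)² / 9.95×10⁻¹⁸ = 6.03×10¹ Ω = 60.3 Ω

60.3 Ω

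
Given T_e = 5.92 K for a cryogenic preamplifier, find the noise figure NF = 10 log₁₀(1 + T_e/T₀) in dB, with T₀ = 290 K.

0.088 dB

F = 1 + T_e/T₀ = 1 + 5.92/290 = 1.02041
NF = 10 log₁₀(1.02041) = 0.088 dB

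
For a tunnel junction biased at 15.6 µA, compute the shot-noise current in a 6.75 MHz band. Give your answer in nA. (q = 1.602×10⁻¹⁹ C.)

I_n = √(2qI·B)
2qI·B = 2 × 1.602×10⁻¹⁹ × 1.56×10⁻⁵ × 6.75×10⁶ = 3.37×10⁻¹⁷ A²
I_n = √(3.37×10⁻¹⁷) = 5.81×10⁻⁹ A = 5.81 nA

5.81 nA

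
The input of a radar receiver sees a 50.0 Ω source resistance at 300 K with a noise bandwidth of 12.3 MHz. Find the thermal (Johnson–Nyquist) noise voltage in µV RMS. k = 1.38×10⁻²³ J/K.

3.19 µV

V_n = √(4kTRB)
4kTRB = 4 × 1.38×10⁻²³ × 300 × 5.00×10¹ × 1.23×10⁷ = 1.02×10⁻¹¹ V²
V_n = √(1.02×10⁻¹¹) = 3.19×10⁻⁶ V = 3.19 µV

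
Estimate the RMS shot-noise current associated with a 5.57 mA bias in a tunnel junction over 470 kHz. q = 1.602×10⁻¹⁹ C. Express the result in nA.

29.0 nA

I_n = √(2qI·B)
2qI·B = 2 × 1.602×10⁻¹⁹ × 5.57×10⁻³ × 4.70×10⁵ = 8.39×10⁻¹⁶ A²
I_n = √(8.39×10⁻¹⁶) = 2.90×10⁻⁸ A = 29.0 nA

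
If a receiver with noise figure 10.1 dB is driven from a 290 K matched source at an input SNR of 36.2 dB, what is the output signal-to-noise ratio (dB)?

26.1 dB

By definition F = SNR_in/SNR_out, so in dB: SNR_out = SNR_in − NF
SNR_out = 36.2 − 10.1 = 26.1 dB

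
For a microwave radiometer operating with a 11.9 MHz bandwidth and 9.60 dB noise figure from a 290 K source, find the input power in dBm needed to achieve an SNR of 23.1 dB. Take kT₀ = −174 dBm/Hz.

Sensitivity = −174 + 10 log₁₀(B) + NF + SNR_min
= −174 + 70.76 + 9.60 + 23.1
= −70.54 dBm → −70.5 dBm

−70.5 dBm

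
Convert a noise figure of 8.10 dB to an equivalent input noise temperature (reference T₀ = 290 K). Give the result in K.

F = 10^(8.10/10) = 6.45654
T_e = (F − 1)·T₀ = (6.45654 − 1) × 290 = 1582 K

1582 K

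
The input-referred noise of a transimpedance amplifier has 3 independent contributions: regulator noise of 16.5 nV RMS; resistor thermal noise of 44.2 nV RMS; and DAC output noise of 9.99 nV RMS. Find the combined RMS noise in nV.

48.2 nV

Uncorrelated sources add in power (mean-square): V_tot = √(ΣV_i²)
V_tot = √[(1.65×10⁻⁸)² + (4.42×10⁻⁸)² + (9.99×10⁻⁹)²] = 4.82×10⁻⁸ V = 48.2 nV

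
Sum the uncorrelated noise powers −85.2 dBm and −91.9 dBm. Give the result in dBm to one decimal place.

Convert to linear, add, convert back:
P₁ = 3.02×10⁻¹² W, P₂ = 6.46×10⁻¹³ W
P_tot = 3.67×10⁻¹² W → 10 log₁₀(P_tot / 10⁻³) = −84.4 dBm

−84.4 dBm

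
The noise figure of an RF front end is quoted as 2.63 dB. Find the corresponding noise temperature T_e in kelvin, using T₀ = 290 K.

F = 10^(2.63/10) = 1.83231
T_e = (F − 1)·T₀ = (1.83231 − 1) × 290 = 241 K

241 K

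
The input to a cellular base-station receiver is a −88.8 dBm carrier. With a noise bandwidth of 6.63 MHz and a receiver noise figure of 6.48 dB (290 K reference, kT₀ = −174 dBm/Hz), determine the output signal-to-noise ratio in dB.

Noise floor: N = −174 + 10 log₁₀(B) + NF
10 log₁₀(6.63×10⁶) = 68.22 dB
N = −174 + 68.22 + 6.48 = −99.30 dBm
SNR = P_sig − N = −88.8 − (−99.30) = 10.50 dB → 10.5 dB

10.5 dB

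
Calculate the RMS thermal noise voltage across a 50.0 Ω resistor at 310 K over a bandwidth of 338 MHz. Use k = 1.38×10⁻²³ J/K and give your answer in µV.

V_n = √(4kTRB)
4kTRB = 4 × 1.38×10⁻²³ × 310 × 5.00×10¹ × 3.38×10⁸ = 2.89×10⁻¹⁰ V²
V_n = √(2.89×10⁻¹⁰) = 1.70×10⁻⁵ V = 17.0 µV

17.0 µV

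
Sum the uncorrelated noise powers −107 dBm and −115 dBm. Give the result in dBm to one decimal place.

Convert to linear, add, convert back:
P₁ = 2.00×10⁻¹⁴ W, P₂ = 3.16×10⁻¹⁵ W
P_tot = 2.31×10⁻¹⁴ W → 10 log₁₀(P_tot / 10⁻³) = −106.4 dBm

−106.4 dBm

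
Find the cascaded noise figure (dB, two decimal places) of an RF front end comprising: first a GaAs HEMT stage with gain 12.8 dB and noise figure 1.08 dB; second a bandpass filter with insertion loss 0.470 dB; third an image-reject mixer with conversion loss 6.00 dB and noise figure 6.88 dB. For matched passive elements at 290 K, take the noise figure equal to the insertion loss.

Convert to linear (a loss of L dB is a gain of −L dB): F_i = 10^(NF_i/10), G_i = 10^(G_i,dB/10)
  Stage 1: F_1 = 10^(1.08/10) = 1.282, G_1 = 10^(12.8/10) = 19.05
  Stage 2: F_2 = 10^(0.470/10) = 1.114, G_2 = 10^(−0.470/10) = 0.8974
  Stage 3: F_3 = 10^(6.88/10) = 4.875, G_3 = 10^(−6.00/10) = 0.2512
Friis cascade:
  F = 1.282 + (1.114 − 1)/19.05 + (4.875 − 1)/17.10 = 1.515
NF = 10 log₁₀(1.515) = 1.80 dB

1.80 dB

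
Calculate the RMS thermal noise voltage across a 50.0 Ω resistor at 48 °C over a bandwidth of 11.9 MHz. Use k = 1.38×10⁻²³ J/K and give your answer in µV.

T = 48 °C + 273.15 = 321.15 K
V_n = √(4kTRB)
4kTRB = 4 × 1.38×10⁻²³ × 321.15 × 5.00×10¹ × 1.19×10⁷ = 1.05×10⁻¹¹ V²
V_n = √(1.05×10⁻¹¹) = 3.25×10⁻⁶ V = 3.25 µV

3.25 µV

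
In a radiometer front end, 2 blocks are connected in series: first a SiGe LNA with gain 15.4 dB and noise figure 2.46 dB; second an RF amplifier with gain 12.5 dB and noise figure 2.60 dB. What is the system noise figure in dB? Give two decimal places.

2.52 dB

Convert to linear (a loss of L dB is a gain of −L dB): F_i = 10^(NF_i/10), G_i = 10^(G_i,dB/10)
  Stage 1: F_1 = 10^(2.46/10) = 1.762, G_1 = 10^(15.4/10) = 34.67
  Stage 2: F_2 = 10^(2.60/10) = 1.820, G_2 = 10^(12.5/10) = 17.78
Friis cascade:
  F = 1.762 + (1.820 − 1)/34.67 = 1.786
NF = 10 log₁₀(1.786) = 2.52 dB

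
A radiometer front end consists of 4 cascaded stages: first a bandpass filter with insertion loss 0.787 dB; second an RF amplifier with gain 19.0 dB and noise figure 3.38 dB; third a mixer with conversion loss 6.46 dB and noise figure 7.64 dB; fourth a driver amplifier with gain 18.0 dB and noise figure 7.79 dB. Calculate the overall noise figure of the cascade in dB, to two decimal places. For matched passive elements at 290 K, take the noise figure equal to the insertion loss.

Convert to linear (a loss of L dB is a gain of −L dB): F_i = 10^(NF_i/10), G_i = 10^(G_i,dB/10)
  Stage 1: F_1 = 10^(0.787/10) = 1.199, G_1 = 10^(−0.787/10) = 0.8343
  Stage 2: F_2 = 10^(3.38/10) = 2.178, G_2 = 10^(19.0/10) = 79.43
  Stage 3: F_3 = 10^(7.64/10) = 5.808, G_3 = 10^(−6.46/10) = 0.2259
  Stage 4: F_4 = 10^(7.79/10) = 6.012, G_4 = 10^(18.0/10) = 63.10
Friis cascade:
  F = 1.199 + (2.178 − 1)/0.8343 + (5.808 − 1)/66.27 + (6.012 − 1)/14.97 = 3.018
NF = 10 log₁₀(3.018) = 4.80 dB

4.80 dB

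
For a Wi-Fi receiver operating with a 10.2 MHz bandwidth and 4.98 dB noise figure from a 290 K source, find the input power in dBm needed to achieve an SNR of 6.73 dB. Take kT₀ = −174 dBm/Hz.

Sensitivity = −174 + 10 log₁₀(B) + NF + SNR_min
= −174 + 70.09 + 4.98 + 6.73
= −92.20 dBm → −92.2 dBm

−92.2 dBm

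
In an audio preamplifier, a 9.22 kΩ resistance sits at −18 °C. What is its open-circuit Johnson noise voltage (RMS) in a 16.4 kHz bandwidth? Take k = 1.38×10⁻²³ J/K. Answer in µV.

1.46 µV

T = −18 °C + 273.15 = 255.15 K
V_n = √(4kTRB)
4kTRB = 4 × 1.38×10⁻²³ × 255.15 × 9.22×10³ × 1.64×10⁴ = 2.13×10⁻¹² V²
V_n = √(2.13×10⁻¹²) = 1.46×10⁻⁶ V = 1.46 µV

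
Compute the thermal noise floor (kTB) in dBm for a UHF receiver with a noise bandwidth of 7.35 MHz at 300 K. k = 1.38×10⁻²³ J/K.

−105.2 dBm

P_n = kTB = 1.38×10⁻²³ × 300 × 7.35×10⁶ = 3.04×10⁻¹⁴ W
In dBm: 10 log₁₀(3.04×10⁻¹⁴ / 10⁻³) = −105.2 dBm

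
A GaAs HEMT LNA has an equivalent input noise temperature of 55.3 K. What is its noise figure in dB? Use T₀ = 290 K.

0.758 dB

F = 1 + T_e/T₀ = 1 + 55.3/290 = 1.19069
NF = 10 log₁₀(1.19069) = 0.758 dB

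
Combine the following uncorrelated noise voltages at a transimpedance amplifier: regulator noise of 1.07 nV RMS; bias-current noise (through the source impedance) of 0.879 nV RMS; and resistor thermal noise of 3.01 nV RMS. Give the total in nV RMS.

Uncorrelated sources add in power (mean-square): V_tot = √(ΣV_i²)
V_tot = √[(1.07×10⁻⁹)² + (8.79×10⁻¹⁰)² + (3.01×10⁻⁹)²] = 3.31×10⁻⁹ V = 3.31 nV

3.31 nV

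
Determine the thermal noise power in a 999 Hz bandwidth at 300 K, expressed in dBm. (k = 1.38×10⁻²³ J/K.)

P_n = kTB = 1.38×10⁻²³ × 300 × 9.99×10² = 4.14×10⁻¹⁸ W
In dBm: 10 log₁₀(4.14×10⁻¹⁸ / 10⁻³) = −143.8 dBm

−143.8 dBm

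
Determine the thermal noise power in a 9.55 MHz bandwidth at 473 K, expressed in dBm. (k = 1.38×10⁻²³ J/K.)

−102.1 dBm

P_n = kTB = 1.38×10⁻²³ × 473 × 9.55×10⁶ = 6.23×10⁻¹⁴ W
In dBm: 10 log₁₀(6.23×10⁻¹⁴ / 10⁻³) = −102.1 dBm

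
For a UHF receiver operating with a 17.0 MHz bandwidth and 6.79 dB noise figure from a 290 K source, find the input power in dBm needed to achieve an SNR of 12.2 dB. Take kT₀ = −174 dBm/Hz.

−82.7 dBm

Sensitivity = −174 + 10 log₁₀(B) + NF + SNR_min
= −174 + 72.3 + 6.79 + 12.2
= −82.71 dBm → −82.7 dBm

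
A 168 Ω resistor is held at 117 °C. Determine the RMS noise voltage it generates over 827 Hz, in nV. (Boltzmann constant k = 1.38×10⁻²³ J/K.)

T = 117 °C + 273.15 = 390.15 K
V_n = √(4kTRB)
4kTRB = 4 × 1.38×10⁻²³ × 390.15 × 1.68×10² × 8.27×10² = 2.99×10⁻¹⁵ V²
V_n = √(2.99×10⁻¹⁵) = 5.47×10⁻⁸ V = 54.7 nV

54.7 nV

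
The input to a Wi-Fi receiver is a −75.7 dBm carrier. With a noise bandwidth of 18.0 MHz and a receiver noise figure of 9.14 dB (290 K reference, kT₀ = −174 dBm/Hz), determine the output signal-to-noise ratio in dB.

Noise floor: N = −174 + 10 log₁₀(B) + NF
10 log₁₀(1.80×10⁷) = 72.55 dB
N = −174 + 72.55 + 9.14 = −92.31 dBm
SNR = P_sig − N = −75.7 − (−92.31) = 16.61 dB → 16.6 dB

16.6 dB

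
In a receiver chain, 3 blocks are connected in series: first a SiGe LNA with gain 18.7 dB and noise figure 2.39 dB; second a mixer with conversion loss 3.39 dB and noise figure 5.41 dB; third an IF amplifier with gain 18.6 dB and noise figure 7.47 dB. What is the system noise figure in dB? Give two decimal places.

Convert to linear (a loss of L dB is a gain of −L dB): F_i = 10^(NF_i/10), G_i = 10^(G_i,dB/10)
  Stage 1: F_1 = 10^(2.39/10) = 1.734, G_1 = 10^(18.7/10) = 74.13
  Stage 2: F_2 = 10^(5.41/10) = 3.475, G_2 = 10^(−3.39/10) = 0.4581
  Stage 3: F_3 = 10^(7.47/10) = 5.585, G_3 = 10^(18.6/10) = 72.44
Friis cascade:
  F = 1.734 + (3.475 − 1)/74.13 + (5.585 − 1)/33.96 = 1.902
NF = 10 log₁₀(1.902) = 2.79 dB

2.79 dB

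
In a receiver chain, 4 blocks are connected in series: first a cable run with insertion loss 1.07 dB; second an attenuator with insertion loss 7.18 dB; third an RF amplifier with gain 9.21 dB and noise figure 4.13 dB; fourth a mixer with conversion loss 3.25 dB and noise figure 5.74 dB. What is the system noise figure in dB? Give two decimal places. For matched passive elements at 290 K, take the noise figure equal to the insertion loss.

Convert to linear (a loss of L dB is a gain of −L dB): F_i = 10^(NF_i/10), G_i = 10^(G_i,dB/10)
  Stage 1: F_1 = 10^(1.07/10) = 1.279, G_1 = 10^(−1.07/10) = 0.7816
  Stage 2: F_2 = 10^(7.18/10) = 5.224, G_2 = 10^(−7.18/10) = 0.1914
  Stage 3: F_3 = 10^(4.13/10) = 2.588, G_3 = 10^(9.21/10) = 8.337
  Stage 4: F_4 = 10^(5.74/10) = 3.750, G_4 = 10^(−3.25/10) = 0.4732
Friis cascade:
  F = 1.279 + (5.224 − 1)/0.7816 + (2.588 − 1)/0.1496 + (3.750 − 1)/1.247 = 19.50
NF = 10 log₁₀(19.50) = 12.90 dB

12.90 dB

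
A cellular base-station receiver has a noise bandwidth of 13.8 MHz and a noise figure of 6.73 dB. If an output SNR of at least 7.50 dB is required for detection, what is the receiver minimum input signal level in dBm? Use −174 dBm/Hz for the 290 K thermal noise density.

Sensitivity = −174 + 10 log₁₀(B) + NF + SNR_min
= −174 + 71.4 + 6.73 + 7.50
= −88.37 dBm → −88.4 dBm

−88.4 dBm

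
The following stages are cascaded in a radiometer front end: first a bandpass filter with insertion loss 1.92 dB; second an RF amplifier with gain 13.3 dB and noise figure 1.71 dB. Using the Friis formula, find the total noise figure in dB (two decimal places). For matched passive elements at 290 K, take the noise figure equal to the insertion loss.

3.63 dB

Convert to linear (a loss of L dB is a gain of −L dB): F_i = 10^(NF_i/10), G_i = 10^(G_i,dB/10)
  Stage 1: F_1 = 10^(1.92/10) = 1.556, G_1 = 10^(−1.92/10) = 0.6427
  Stage 2: F_2 = 10^(1.71/10) = 1.483, G_2 = 10^(13.3/10) = 21.38
Friis cascade:
  F = 1.556 + (1.483 − 1)/0.6427 = 2.307
NF = 10 log₁₀(2.307) = 3.63 dB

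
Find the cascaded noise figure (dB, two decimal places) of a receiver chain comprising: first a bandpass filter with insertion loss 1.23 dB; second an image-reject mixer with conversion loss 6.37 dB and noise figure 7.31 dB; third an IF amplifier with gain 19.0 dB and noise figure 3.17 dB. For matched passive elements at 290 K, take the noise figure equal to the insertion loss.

11.25 dB

Convert to linear (a loss of L dB is a gain of −L dB): F_i = 10^(NF_i/10), G_i = 10^(G_i,dB/10)
  Stage 1: F_1 = 10^(1.23/10) = 1.327, G_1 = 10^(−1.23/10) = 0.7534
  Stage 2: F_2 = 10^(7.31/10) = 5.383, G_2 = 10^(−6.37/10) = 0.2307
  Stage 3: F_3 = 10^(3.17/10) = 2.075, G_3 = 10^(19.0/10) = 79.43
Friis cascade:
  F = 1.327 + (5.383 − 1)/0.7534 + (2.075 − 1)/0.1738 = 13.33
NF = 10 log₁₀(13.33) = 11.25 dB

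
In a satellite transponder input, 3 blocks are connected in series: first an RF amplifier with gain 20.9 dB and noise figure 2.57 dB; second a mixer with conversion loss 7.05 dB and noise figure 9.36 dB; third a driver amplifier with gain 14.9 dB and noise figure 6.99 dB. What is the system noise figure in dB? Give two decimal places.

Convert to linear (a loss of L dB is a gain of −L dB): F_i = 10^(NF_i/10), G_i = 10^(G_i,dB/10)
  Stage 1: F_1 = 10^(2.57/10) = 1.807, G_1 = 10^(20.9/10) = 123.0
  Stage 2: F_2 = 10^(9.36/10) = 8.630, G_2 = 10^(−7.05/10) = 0.1972
  Stage 3: F_3 = 10^(6.99/10) = 5.000, G_3 = 10^(14.9/10) = 30.90
Friis cascade:
  F = 1.807 + (8.630 − 1)/123.0 + (5.000 − 1)/24.27 = 2.034
NF = 10 log₁₀(2.034) = 3.08 dB

3.08 dB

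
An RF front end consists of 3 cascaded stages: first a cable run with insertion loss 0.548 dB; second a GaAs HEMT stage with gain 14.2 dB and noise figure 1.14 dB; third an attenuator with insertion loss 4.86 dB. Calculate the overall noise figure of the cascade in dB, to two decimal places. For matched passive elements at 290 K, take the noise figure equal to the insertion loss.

1.94 dB

Convert to linear (a loss of L dB is a gain of −L dB): F_i = 10^(NF_i/10), G_i = 10^(G_i,dB/10)
  Stage 1: F_1 = 10^(0.548/10) = 1.134, G_1 = 10^(−0.548/10) = 0.8815
  Stage 2: F_2 = 10^(1.14/10) = 1.300, G_2 = 10^(14.2/10) = 26.30
  Stage 3: F_3 = 10^(4.86/10) = 3.062, G_3 = 10^(−4.86/10) = 0.3266
Friis cascade:
  F = 1.134 + (1.300 − 1)/0.8815 + (3.062 − 1)/23.18 = 1.564
NF = 10 log₁₀(1.564) = 1.94 dB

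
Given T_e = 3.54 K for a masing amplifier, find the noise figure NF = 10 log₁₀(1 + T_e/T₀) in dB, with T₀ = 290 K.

F = 1 + T_e/T₀ = 1 + 3.54/290 = 1.01221
NF = 10 log₁₀(1.01221) = 0.053 dB

0.053 dB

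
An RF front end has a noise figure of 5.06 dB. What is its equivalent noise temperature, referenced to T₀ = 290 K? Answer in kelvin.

640 K

F = 10^(5.06/10) = 3.20627
T_e = (F − 1)·T₀ = (3.20627 − 1) × 290 = 640 K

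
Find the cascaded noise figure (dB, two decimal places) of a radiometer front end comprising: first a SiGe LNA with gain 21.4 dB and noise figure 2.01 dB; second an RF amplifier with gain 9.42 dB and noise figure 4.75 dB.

2.05 dB

Convert to linear (a loss of L dB is a gain of −L dB): F_i = 10^(NF_i/10), G_i = 10^(G_i,dB/10)
  Stage 1: F_1 = 10^(2.01/10) = 1.589, G_1 = 10^(21.4/10) = 138.0
  Stage 2: F_2 = 10^(4.75/10) = 2.985, G_2 = 10^(9.42/10) = 8.750
Friis cascade:
  F = 1.589 + (2.985 − 1)/138.0 = 1.603
NF = 10 log₁₀(1.603) = 2.05 dB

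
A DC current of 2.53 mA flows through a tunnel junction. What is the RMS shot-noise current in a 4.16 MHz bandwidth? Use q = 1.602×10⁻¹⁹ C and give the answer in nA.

58.1 nA

I_n = √(2qI·B)
2qI·B = 2 × 1.602×10⁻¹⁹ × 2.53×10⁻³ × 4.16×10⁶ = 3.37×10⁻¹⁵ A²
I_n = √(3.37×10⁻¹⁵) = 5.81×10⁻⁸ A = 58.1 nA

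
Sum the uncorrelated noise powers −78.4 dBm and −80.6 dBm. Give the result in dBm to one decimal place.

Convert to linear, add, convert back:
P₁ = 1.45×10⁻¹¹ W, P₂ = 8.71×10⁻¹² W
P_tot = 2.32×10⁻¹¹ W → 10 log₁₀(P_tot / 10⁻³) = −76.4 dBm

−76.4 dBm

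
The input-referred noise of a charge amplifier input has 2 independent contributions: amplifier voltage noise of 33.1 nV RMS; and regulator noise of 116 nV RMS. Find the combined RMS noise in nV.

121 nV

Uncorrelated sources add in power (mean-square): V_tot = √(ΣV_i²)
V_tot = √[(3.31×10⁻⁸)² + (1.16×10⁻⁷)²] = 1.21×10⁻⁷ V = 121 nV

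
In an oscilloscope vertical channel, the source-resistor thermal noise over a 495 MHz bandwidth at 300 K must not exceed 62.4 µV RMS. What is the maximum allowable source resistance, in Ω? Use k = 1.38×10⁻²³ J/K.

Johnson–Nyquist: V_n = √(4kTRB) ⇒ R = V_n² / (4kTB)
4kTB = 4 × 1.38×10⁻²³ × 300 × 4.95×10⁸ = 8.20×10⁻¹²
R = (6.24×10⁻⁵)² / 8.20×10⁻¹² = 4.75×10² Ω = 475 Ω

475 Ω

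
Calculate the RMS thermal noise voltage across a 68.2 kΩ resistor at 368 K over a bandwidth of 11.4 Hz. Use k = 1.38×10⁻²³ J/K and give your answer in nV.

126 nV

V_n = √(4kTRB)
4kTRB = 4 × 1.38×10⁻²³ × 368 × 6.82×10⁴ × 1.14×10¹ = 1.58×10⁻¹⁴ V²
V_n = √(1.58×10⁻¹⁴) = 1.26×10⁻⁷ V = 126 nV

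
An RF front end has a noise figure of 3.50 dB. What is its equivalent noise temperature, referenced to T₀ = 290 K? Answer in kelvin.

359 K

F = 10^(3.50/10) = 2.23872
T_e = (F − 1)·T₀ = (2.23872 − 1) × 290 = 359 K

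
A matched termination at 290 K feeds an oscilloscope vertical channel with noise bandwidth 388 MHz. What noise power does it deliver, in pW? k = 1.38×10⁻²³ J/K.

1.55 pW

P_n = kTB = 1.38×10⁻²³ × 290 × 3.88×10⁸ = 1.55×10⁻¹² W = 1.55 pW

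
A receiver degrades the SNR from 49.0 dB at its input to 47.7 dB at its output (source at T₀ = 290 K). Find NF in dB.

1.3 dB

NF (dB) = SNR_in(dB) − SNR_out(dB) when the source is at T₀
NF = 49.0 − 47.7 = 1.3 dB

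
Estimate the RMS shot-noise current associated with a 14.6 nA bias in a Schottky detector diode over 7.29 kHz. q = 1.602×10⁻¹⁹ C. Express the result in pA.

5.84 pA

I_n = √(2qI·B)
2qI·B = 2 × 1.602×10⁻¹⁹ × 1.46×10⁻⁸ × 7.29×10³ = 3.41×10⁻²³ A²
I_n = √(3.41×10⁻²³) = 5.84×10⁻¹² A = 5.84 pA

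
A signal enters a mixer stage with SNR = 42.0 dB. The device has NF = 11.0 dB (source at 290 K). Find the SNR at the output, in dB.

By definition F = SNR_in/SNR_out, so in dB: SNR_out = SNR_in − NF
SNR_out = 42.0 − 11.0 = 31.0 dB

31.0 dB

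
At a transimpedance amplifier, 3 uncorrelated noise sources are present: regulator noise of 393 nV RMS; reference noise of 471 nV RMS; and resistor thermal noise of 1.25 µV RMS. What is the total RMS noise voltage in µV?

Uncorrelated sources add in power (mean-square): V_tot = √(ΣV_i²)
V_tot = √[(3.93×10⁻⁷)² + (4.71×10⁻⁷)² + (1.25×10⁻⁶)²] = 1.39×10⁻⁶ V = 1.39 µV

1.39 µV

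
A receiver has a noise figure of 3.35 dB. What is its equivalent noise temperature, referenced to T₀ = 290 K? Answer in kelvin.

F = 10^(3.35/10) = 2.16272
T_e = (F − 1)·T₀ = (2.16272 − 1) × 290 = 337 K

337 K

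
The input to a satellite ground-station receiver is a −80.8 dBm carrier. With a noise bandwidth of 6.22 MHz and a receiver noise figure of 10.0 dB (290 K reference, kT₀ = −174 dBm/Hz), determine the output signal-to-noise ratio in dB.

Noise floor: N = −174 + 10 log₁₀(B) + NF
10 log₁₀(6.22×10⁶) = 67.94 dB
N = −174 + 67.94 + 10.0 = −96.06 dBm
SNR = P_sig − N = −80.8 − (−96.06) = 15.26 dB → 15.3 dB

15.3 dB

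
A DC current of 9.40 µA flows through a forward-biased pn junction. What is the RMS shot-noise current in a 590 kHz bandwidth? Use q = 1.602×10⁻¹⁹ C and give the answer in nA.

I_n = √(2qI·B)
2qI·B = 2 × 1.602×10⁻¹⁹ × 9.40×10⁻⁶ × 5.90×10⁵ = 1.78×10⁻¹⁸ A²
I_n = √(1.78×10⁻¹⁸) = 1.33×10⁻⁹ A = 1.33 nA

1.33 nA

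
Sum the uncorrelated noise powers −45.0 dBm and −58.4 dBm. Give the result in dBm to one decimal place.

−44.8 dBm

Convert to linear, add, convert back:
P₁ = 3.16×10⁻⁸ W, P₂ = 1.45×10⁻⁹ W
P_tot = 3.31×10⁻⁸ W → 10 log₁₀(P_tot / 10⁻³) = −44.8 dBm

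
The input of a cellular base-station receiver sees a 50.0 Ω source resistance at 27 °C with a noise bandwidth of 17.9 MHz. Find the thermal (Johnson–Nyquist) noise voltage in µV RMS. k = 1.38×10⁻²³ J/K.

T = 27 °C + 273.15 = 300.15 K
V_n = √(4kTRB)
4kTRB = 4 × 1.38×10⁻²³ × 300.15 × 5.00×10¹ × 1.79×10⁷ = 1.48×10⁻¹¹ V²
V_n = √(1.48×10⁻¹¹) = 3.85×10⁻⁶ V = 3.85 µV

3.85 µV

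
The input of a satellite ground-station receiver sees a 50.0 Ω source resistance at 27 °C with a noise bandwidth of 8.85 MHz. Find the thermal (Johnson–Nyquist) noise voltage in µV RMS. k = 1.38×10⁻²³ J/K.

2.71 µV

T = 27 °C + 273.15 = 300.15 K
V_n = √(4kTRB)
4kTRB = 4 × 1.38×10⁻²³ × 300.15 × 5.00×10¹ × 8.85×10⁶ = 7.33×10⁻¹² V²
V_n = √(7.33×10⁻¹²) = 2.71×10⁻⁶ V = 2.71 µV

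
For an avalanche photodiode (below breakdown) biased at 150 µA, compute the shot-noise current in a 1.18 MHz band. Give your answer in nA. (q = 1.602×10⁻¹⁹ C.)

7.53 nA

I_n = √(2qI·B)
2qI·B = 2 × 1.602×10⁻¹⁹ × 1.50×10⁻⁴ × 1.18×10⁶ = 5.67×10⁻¹⁷ A²
I_n = √(5.67×10⁻¹⁷) = 7.53×10⁻⁹ A = 7.53 nA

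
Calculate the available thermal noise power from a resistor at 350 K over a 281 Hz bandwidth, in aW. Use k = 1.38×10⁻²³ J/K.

P_n = kTB = 1.38×10⁻²³ × 350 × 2.81×10² = 1.36×10⁻¹⁸ W = 1.36 aW

1.36 aW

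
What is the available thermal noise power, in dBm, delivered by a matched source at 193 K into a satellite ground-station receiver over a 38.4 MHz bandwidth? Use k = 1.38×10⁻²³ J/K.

−99.9 dBm

P_n = kTB = 1.38×10⁻²³ × 193 × 3.84×10⁷ = 1.02×10⁻¹³ W
In dBm: 10 log₁₀(1.02×10⁻¹³ / 10⁻³) = −99.9 dBm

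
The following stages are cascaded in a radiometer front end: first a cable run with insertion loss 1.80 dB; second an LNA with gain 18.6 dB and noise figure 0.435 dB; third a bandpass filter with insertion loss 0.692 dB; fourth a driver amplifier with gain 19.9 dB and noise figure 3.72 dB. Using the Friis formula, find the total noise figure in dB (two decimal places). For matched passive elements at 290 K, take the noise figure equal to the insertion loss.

Convert to linear (a loss of L dB is a gain of −L dB): F_i = 10^(NF_i/10), G_i = 10^(G_i,dB/10)
  Stage 1: F_1 = 10^(1.80/10) = 1.514, G_1 = 10^(−1.80/10) = 0.6607
  Stage 2: F_2 = 10^(0.435/10) = 1.105, G_2 = 10^(18.6/10) = 72.44
  Stage 3: F_3 = 10^(0.692/10) = 1.173, G_3 = 10^(−0.692/10) = 0.8527
  Stage 4: F_4 = 10^(3.72/10) = 2.355, G_4 = 10^(19.9/10) = 97.72
Friis cascade:
  F = 1.514 + (1.105 − 1)/0.6607 + (1.173 − 1)/47.86 + (2.355 − 1)/40.81 = 1.710
NF = 10 log₁₀(1.710) = 2.33 dB

2.33 dB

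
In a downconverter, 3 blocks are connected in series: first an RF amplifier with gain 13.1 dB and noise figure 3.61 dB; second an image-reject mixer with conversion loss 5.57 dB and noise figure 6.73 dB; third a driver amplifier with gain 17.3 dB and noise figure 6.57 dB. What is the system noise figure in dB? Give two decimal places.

4.92 dB

Convert to linear (a loss of L dB is a gain of −L dB): F_i = 10^(NF_i/10), G_i = 10^(G_i,dB/10)
  Stage 1: F_1 = 10^(3.61/10) = 2.296, G_1 = 10^(13.1/10) = 20.42
  Stage 2: F_2 = 10^(6.73/10) = 4.710, G_2 = 10^(−5.57/10) = 0.2773
  Stage 3: F_3 = 10^(6.57/10) = 4.539, G_3 = 10^(17.3/10) = 53.70
Friis cascade:
  F = 2.296 + (4.710 − 1)/20.42 + (4.539 − 1)/5.662 = 3.103
NF = 10 log₁₀(3.103) = 4.92 dB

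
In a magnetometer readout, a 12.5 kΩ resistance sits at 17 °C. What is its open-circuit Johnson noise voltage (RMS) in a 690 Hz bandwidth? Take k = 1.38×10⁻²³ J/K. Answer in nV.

T = 17 °C + 273.15 = 290.15 K
V_n = √(4kTRB)
4kTRB = 4 × 1.38×10⁻²³ × 290.15 × 1.25×10⁴ × 6.90×10² = 1.38×10⁻¹³ V²
V_n = √(1.38×10⁻¹³) = 3.72×10⁻⁷ V = 372 nV

372 nV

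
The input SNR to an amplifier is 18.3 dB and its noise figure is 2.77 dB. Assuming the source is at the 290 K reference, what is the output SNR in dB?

15.53 dB

By definition F = SNR_in/SNR_out, so in dB: SNR_out = SNR_in − NF
SNR_out = 18.3 − 2.77 = 15.53 dB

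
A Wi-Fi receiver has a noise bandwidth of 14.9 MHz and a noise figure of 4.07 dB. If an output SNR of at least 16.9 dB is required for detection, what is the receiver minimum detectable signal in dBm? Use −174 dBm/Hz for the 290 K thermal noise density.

−81.3 dBm

Sensitivity = −174 + 10 log₁₀(B) + NF + SNR_min
= −174 + 71.73 + 4.07 + 16.9
= −81.30 dBm → −81.3 dBm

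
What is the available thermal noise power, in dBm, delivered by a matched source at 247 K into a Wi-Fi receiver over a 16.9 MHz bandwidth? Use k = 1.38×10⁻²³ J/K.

−102.4 dBm

P_n = kTB = 1.38×10⁻²³ × 247 × 1.69×10⁷ = 5.76×10⁻¹⁴ W
In dBm: 10 log₁₀(5.76×10⁻¹⁴ / 10⁻³) = −102.4 dBm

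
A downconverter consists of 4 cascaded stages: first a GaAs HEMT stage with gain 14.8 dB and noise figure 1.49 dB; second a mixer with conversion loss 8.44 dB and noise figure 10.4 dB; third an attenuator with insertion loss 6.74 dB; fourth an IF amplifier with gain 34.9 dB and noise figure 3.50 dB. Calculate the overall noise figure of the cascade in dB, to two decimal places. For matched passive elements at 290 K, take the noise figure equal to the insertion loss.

5.97 dB

Convert to linear (a loss of L dB is a gain of −L dB): F_i = 10^(NF_i/10), G_i = 10^(G_i,dB/10)
  Stage 1: F_1 = 10^(1.49/10) = 1.409, G_1 = 10^(14.8/10) = 30.20
  Stage 2: F_2 = 10^(10.4/10) = 10.96, G_2 = 10^(−8.44/10) = 0.1432
  Stage 3: F_3 = 10^(6.74/10) = 4.721, G_3 = 10^(−6.74/10) = 0.2118
  Stage 4: F_4 = 10^(3.50/10) = 2.239, G_4 = 10^(34.9/10) = 3090
Friis cascade:
  F = 1.409 + (10.96 − 1)/30.20 + (4.721 − 1)/4.325 + (2.239 − 1)/0.9162 = 3.951
NF = 10 log₁₀(3.951) = 5.97 dB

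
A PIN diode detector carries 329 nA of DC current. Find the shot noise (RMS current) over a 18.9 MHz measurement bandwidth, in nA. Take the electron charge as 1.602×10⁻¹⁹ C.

I_n = √(2qI·B)
2qI·B = 2 × 1.602×10⁻¹⁹ × 3.29×10⁻⁷ × 1.89×10⁷ = 1.99×10⁻¹⁸ A²
I_n = √(1.99×10⁻¹⁸) = 1.41×10⁻⁹ A = 1.41 nA

1.41 nA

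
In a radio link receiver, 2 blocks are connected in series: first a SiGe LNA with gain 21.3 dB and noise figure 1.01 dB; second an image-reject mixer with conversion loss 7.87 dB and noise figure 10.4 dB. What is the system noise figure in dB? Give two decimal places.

1.26 dB

Convert to linear (a loss of L dB is a gain of −L dB): F_i = 10^(NF_i/10), G_i = 10^(G_i,dB/10)
  Stage 1: F_1 = 10^(1.01/10) = 1.262, G_1 = 10^(21.3/10) = 134.9
  Stage 2: F_2 = 10^(10.4/10) = 10.96, G_2 = 10^(−7.87/10) = 0.1633
Friis cascade:
  F = 1.262 + (10.96 − 1)/134.9 = 1.336
NF = 10 log₁₀(1.336) = 1.26 dB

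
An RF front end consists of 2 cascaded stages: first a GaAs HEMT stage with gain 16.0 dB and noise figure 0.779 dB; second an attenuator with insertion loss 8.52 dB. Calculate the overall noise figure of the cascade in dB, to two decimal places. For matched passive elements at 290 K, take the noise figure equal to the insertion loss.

1.30 dB

Convert to linear (a loss of L dB is a gain of −L dB): F_i = 10^(NF_i/10), G_i = 10^(G_i,dB/10)
  Stage 1: F_1 = 10^(0.779/10) = 1.196, G_1 = 10^(16.0/10) = 39.81
  Stage 2: F_2 = 10^(8.52/10) = 7.112, G_2 = 10^(−8.52/10) = 0.1406
Friis cascade:
  F = 1.196 + (7.112 − 1)/39.81 = 1.350
NF = 10 log₁₀(1.350) = 1.30 dB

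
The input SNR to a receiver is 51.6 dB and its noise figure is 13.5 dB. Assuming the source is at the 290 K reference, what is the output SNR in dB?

38.1 dB

By definition F = SNR_in/SNR_out, so in dB: SNR_out = SNR_in − NF
SNR_out = 51.6 − 13.5 = 38.1 dB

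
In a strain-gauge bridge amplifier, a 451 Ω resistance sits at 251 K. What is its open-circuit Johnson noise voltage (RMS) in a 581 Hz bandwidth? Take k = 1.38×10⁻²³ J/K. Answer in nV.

60.3 nV

V_n = √(4kTRB)
4kTRB = 4 × 1.38×10⁻²³ × 251 × 4.51×10² × 5.81×10² = 3.63×10⁻¹⁵ V²
V_n = √(3.63×10⁻¹⁵) = 6.03×10⁻⁸ V = 60.3 nV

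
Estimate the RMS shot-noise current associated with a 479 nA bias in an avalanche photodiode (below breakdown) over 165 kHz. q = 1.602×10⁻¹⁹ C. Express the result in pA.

I_n = √(2qI·B)
2qI·B = 2 × 1.602×10⁻¹⁹ × 4.79×10⁻⁷ × 1.65×10⁵ = 2.53×10⁻²⁰ A²
I_n = √(2.53×10⁻²⁰) = 1.59×10⁻¹⁰ A = 159 pA

159 pA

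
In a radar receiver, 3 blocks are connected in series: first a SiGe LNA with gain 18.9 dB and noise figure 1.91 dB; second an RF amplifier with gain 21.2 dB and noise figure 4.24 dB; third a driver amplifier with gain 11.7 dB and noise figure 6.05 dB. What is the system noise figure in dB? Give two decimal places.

Convert to linear (a loss of L dB is a gain of −L dB): F_i = 10^(NF_i/10), G_i = 10^(G_i,dB/10)
  Stage 1: F_1 = 10^(1.91/10) = 1.552, G_1 = 10^(18.9/10) = 77.62
  Stage 2: F_2 = 10^(4.24/10) = 2.655, G_2 = 10^(21.2/10) = 131.8
  Stage 3: F_3 = 10^(6.05/10) = 4.027, G_3 = 10^(11.7/10) = 14.79
Friis cascade:
  F = 1.552 + (2.655 − 1)/77.62 + (4.027 − 1)/1.023×10⁴ = 1.574
NF = 10 log₁₀(1.574) = 1.97 dB

1.97 dB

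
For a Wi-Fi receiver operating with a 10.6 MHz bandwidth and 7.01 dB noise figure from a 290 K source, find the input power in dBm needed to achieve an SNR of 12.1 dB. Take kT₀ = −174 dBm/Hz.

Sensitivity = −174 + 10 log₁₀(B) + NF + SNR_min
= −174 + 70.25 + 7.01 + 12.1
= −84.64 dBm → −84.6 dBm

−84.6 dBm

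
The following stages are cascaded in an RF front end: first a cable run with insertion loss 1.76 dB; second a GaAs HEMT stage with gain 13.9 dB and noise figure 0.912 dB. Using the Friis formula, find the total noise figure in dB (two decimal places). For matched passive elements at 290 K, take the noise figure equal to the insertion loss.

2.67 dB

Convert to linear (a loss of L dB is a gain of −L dB): F_i = 10^(NF_i/10), G_i = 10^(G_i,dB/10)
  Stage 1: F_1 = 10^(1.76/10) = 1.500, G_1 = 10^(−1.76/10) = 0.6668
  Stage 2: F_2 = 10^(0.912/10) = 1.234, G_2 = 10^(13.9/10) = 24.55
Friis cascade:
  F = 1.500 + (1.234 − 1)/0.6668 = 1.850
NF = 10 log₁₀(1.850) = 2.67 dB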